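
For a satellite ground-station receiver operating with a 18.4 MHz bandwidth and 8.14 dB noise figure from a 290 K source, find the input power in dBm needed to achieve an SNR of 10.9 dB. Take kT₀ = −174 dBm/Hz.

−82.3 dBm

Sensitivity = −174 + 10 log₁₀(B) + NF + SNR_min
= −174 + 72.65 + 8.14 + 10.9
= −82.31 dBm → −82.3 dBm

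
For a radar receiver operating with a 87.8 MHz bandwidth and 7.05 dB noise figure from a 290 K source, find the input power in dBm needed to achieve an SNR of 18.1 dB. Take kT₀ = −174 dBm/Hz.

Sensitivity = −174 + 10 log₁₀(B) + NF + SNR_min
= −174 + 79.43 + 7.05 + 18.1
= −69.42 dBm → −69.4 dBm

−69.4 dBm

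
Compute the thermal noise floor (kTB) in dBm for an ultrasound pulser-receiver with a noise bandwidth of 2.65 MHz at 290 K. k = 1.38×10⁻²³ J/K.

−109.7 dBm

P_n = kTB = 1.38×10⁻²³ × 290 × 2.65×10⁶ = 1.06×10⁻¹⁴ W
In dBm: 10 log₁₀(1.06×10⁻¹⁴ / 10⁻³) = −109.7 dBm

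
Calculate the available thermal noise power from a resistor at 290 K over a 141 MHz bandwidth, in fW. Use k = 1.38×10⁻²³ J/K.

P_n = kTB = 1.38×10⁻²³ × 290 × 1.41×10⁸ = 5.64×10⁻¹³ W = 564 fW

564 fW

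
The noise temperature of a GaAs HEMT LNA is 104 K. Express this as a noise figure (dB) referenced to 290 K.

F = 1 + T_e/T₀ = 1 + 104/290 = 1.35862
NF = 10 log₁₀(1.35862) = 1.33 dB

1.33 dB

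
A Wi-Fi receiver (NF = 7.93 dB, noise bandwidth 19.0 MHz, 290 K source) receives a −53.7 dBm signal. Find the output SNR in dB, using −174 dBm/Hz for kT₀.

39.6 dB

Noise floor: N = −174 + 10 log₁₀(B) + NF
10 log₁₀(1.90×10⁷) = 72.79 dB
N = −174 + 72.79 + 7.93 = −93.28 dBm
SNR = P_sig − N = −53.7 − (−93.28) = 39.58 dB → 39.6 dB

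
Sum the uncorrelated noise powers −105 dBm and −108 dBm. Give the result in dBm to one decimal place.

Convert to linear, add, convert back:
P₁ = 3.16×10⁻¹⁴ W, P₂ = 1.58×10⁻¹⁴ W
P_tot = 4.75×10⁻¹⁴ W → 10 log₁₀(P_tot / 10⁻³) = −103.2 dBm

−103.2 dBm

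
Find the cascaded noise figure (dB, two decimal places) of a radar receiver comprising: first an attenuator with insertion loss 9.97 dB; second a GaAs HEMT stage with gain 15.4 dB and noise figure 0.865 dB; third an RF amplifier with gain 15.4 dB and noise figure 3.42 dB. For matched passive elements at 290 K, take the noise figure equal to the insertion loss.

10.96 dB

Convert to linear (a loss of L dB is a gain of −L dB): F_i = 10^(NF_i/10), G_i = 10^(G_i,dB/10)
  Stage 1: F_1 = 10^(9.97/10) = 9.931, G_1 = 10^(−9.97/10) = 0.1007
  Stage 2: F_2 = 10^(0.865/10) = 1.220, G_2 = 10^(15.4/10) = 34.67
  Stage 3: F_3 = 10^(3.42/10) = 2.198, G_3 = 10^(15.4/10) = 34.67
Friis cascade:
  F = 9.931 + (1.220 − 1)/0.1007 + (2.198 − 1)/3.491 = 12.46
NF = 10 log₁₀(12.46) = 10.96 dB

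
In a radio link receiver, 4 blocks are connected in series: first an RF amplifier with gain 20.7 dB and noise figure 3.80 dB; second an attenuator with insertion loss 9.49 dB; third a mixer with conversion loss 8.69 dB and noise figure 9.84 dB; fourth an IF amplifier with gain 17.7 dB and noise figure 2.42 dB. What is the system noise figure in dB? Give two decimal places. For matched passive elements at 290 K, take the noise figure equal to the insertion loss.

5.49 dB

Convert to linear (a loss of L dB is a gain of −L dB): F_i = 10^(NF_i/10), G_i = 10^(G_i,dB/10)
  Stage 1: F_1 = 10^(3.80/10) = 2.399, G_1 = 10^(20.7/10) = 117.5
  Stage 2: F_2 = 10^(9.49/10) = 8.892, G_2 = 10^(−9.49/10) = 0.1125
  Stage 3: F_3 = 10^(9.84/10) = 9.638, G_3 = 10^(−8.69/10) = 0.1352
  Stage 4: F_4 = 10^(2.42/10) = 1.746, G_4 = 10^(17.7/10) = 58.88
Friis cascade:
  F = 2.399 + (8.892 − 1)/117.5 + (9.638 − 1)/13.21 + (1.746 − 1)/1.786 = 3.537
NF = 10 log₁₀(3.537) = 5.49 dB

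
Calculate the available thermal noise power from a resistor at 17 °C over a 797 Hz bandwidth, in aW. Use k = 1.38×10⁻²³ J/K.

T = 17 °C + 273.15 = 290.15 K
P_n = kTB = 1.38×10⁻²³ × 290.15 × 7.97×10² = 3.19×10⁻¹⁸ W = 3.19 aW

3.19 aW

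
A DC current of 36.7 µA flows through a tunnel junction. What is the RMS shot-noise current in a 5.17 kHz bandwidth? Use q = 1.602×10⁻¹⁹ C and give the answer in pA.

247 pA

I_n = √(2qI·B)
2qI·B = 2 × 1.602×10⁻¹⁹ × 3.67×10⁻⁵ × 5.17×10³ = 6.08×10⁻²⁰ A²
I_n = √(6.08×10⁻²⁰) = 2.47×10⁻¹⁰ A = 247 pA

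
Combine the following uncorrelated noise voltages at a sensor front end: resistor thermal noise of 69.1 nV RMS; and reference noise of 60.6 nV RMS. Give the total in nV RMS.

Uncorrelated sources add in power (mean-square): V_tot = √(ΣV_i²)
V_tot = √[(6.91×10⁻⁸)² + (6.06×10⁻⁸)²] = 9.19×10⁻⁸ V = 91.9 nV

91.9 nV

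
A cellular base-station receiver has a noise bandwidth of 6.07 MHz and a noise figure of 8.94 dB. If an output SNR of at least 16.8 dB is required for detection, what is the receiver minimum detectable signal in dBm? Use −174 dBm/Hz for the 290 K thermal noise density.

Sensitivity = −174 + 10 log₁₀(B) + NF + SNR_min
= −174 + 67.83 + 8.94 + 16.8
= −80.43 dBm → −80.4 dBm

−80.4 dBm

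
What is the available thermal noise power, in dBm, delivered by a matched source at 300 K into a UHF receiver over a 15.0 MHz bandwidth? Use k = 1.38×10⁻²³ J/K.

−102.1 dBm

P_n = kTB = 1.38×10⁻²³ × 300 × 1.50×10⁷ = 6.21×10⁻¹⁴ W
In dBm: 10 log₁₀(6.21×10⁻¹⁴ / 10⁻³) = −102.1 dBm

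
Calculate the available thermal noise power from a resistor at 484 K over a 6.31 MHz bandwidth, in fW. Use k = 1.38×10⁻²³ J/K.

P_n = kTB = 1.38×10⁻²³ × 484 × 6.31×10⁶ = 4.21×10⁻¹⁴ W = 42.1 fW

42.1 fW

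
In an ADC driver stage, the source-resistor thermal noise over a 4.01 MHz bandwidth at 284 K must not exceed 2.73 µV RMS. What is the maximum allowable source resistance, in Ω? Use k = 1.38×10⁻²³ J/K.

Johnson–Nyquist: V_n = √(4kTRB) ⇒ R = V_n² / (4kTB)
4kTB = 4 × 1.38×10⁻²³ × 284 × 4.01×10⁶ = 6.29×10⁻¹⁴
R = (2.73×10⁻⁶)² / 6.29×10⁻¹⁴ = 1.19×10² Ω = 119 Ω

119 Ω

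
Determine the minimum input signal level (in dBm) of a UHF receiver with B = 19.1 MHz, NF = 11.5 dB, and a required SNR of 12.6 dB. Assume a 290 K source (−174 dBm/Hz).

−77.1 dBm

Sensitivity = −174 + 10 log₁₀(B) + NF + SNR_min
= −174 + 72.81 + 11.5 + 12.6
= −77.09 dBm → −77.1 dBm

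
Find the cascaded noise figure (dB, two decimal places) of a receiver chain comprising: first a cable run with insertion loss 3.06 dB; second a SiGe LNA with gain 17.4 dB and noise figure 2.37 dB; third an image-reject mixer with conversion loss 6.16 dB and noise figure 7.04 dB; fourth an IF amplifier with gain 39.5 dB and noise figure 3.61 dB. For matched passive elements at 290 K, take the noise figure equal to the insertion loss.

Convert to linear (a loss of L dB is a gain of −L dB): F_i = 10^(NF_i/10), G_i = 10^(G_i,dB/10)
  Stage 1: F_1 = 10^(3.06/10) = 2.023, G_1 = 10^(−3.06/10) = 0.4943
  Stage 2: F_2 = 10^(2.37/10) = 1.726, G_2 = 10^(17.4/10) = 54.95
  Stage 3: F_3 = 10^(7.04/10) = 5.058, G_3 = 10^(−6.16/10) = 0.2421
  Stage 4: F_4 = 10^(3.61/10) = 2.296, G_4 = 10^(39.5/10) = 8913
Friis cascade:
  F = 2.023 + (1.726 − 1)/0.4943 + (5.058 − 1)/27.16 + (2.296 − 1)/6.577 = 3.838
NF = 10 log₁₀(3.838) = 5.84 dB

5.84 dB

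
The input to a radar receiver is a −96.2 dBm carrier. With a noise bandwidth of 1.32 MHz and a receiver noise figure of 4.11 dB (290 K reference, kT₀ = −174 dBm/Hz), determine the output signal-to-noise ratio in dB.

Noise floor: N = −174 + 10 log₁₀(B) + NF
10 log₁₀(1.32×10⁶) = 61.21 dB
N = −174 + 61.21 + 4.11 = −108.68 dBm
SNR = P_sig − N = −96.2 − (−108.68) = 12.48 dB → 12.5 dB

12.5 dB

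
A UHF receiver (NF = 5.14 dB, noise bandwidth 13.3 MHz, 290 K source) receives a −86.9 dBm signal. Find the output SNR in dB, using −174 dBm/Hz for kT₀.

Noise floor: N = −174 + 10 log₁₀(B) + NF
10 log₁₀(1.33×10⁷) = 71.24 dB
N = −174 + 71.24 + 5.14 = −97.62 dBm
SNR = P_sig − N = −86.9 − (−97.62) = 10.72 dB → 10.7 dB

10.7 dB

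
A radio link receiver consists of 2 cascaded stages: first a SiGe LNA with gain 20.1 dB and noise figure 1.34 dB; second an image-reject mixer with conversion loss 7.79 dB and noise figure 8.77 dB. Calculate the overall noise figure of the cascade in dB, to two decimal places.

1.54 dB

Convert to linear (a loss of L dB is a gain of −L dB): F_i = 10^(NF_i/10), G_i = 10^(G_i,dB/10)
  Stage 1: F_1 = 10^(1.34/10) = 1.361, G_1 = 10^(20.1/10) = 102.3
  Stage 2: F_2 = 10^(8.77/10) = 7.534, G_2 = 10^(−7.79/10) = 0.1663
Friis cascade:
  F = 1.361 + (7.534 − 1)/102.3 = 1.425
NF = 10 log₁₀(1.425) = 1.54 dB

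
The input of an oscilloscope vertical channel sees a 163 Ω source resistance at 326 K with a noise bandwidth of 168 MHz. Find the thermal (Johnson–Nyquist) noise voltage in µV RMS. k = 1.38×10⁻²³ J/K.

22.2 µV

V_n = √(4kTRB)
4kTRB = 4 × 1.38×10⁻²³ × 326 × 1.63×10² × 1.68×10⁸ = 4.93×10⁻¹⁰ V²
V_n = √(4.93×10⁻¹⁰) = 2.22×10⁻⁵ V = 22.2 µV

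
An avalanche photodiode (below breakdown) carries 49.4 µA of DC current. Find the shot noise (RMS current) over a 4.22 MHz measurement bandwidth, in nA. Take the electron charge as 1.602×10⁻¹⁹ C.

I_n = √(2qI·B)
2qI·B = 2 × 1.602×10⁻¹⁹ × 4.94×10⁻⁵ × 4.22×10⁶ = 6.68×10⁻¹⁷ A²
I_n = √(6.68×10⁻¹⁷) = 8.17×10⁻⁹ A = 8.17 nA

8.17 nA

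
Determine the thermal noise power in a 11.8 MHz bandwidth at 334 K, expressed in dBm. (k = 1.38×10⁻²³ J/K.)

P_n = kTB = 1.38×10⁻²³ × 334 × 1.18×10⁷ = 5.44×10⁻¹⁴ W
In dBm: 10 log₁₀(5.44×10⁻¹⁴ / 10⁻³) = −102.6 dBm

−102.6 dBm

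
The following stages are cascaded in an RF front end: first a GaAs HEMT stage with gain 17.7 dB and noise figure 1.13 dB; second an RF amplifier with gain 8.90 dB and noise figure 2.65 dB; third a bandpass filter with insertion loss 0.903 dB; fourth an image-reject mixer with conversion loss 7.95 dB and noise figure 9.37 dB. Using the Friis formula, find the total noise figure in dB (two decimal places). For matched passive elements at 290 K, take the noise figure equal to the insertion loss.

Convert to linear (a loss of L dB is a gain of −L dB): F_i = 10^(NF_i/10), G_i = 10^(G_i,dB/10)
  Stage 1: F_1 = 10^(1.13/10) = 1.297, G_1 = 10^(17.7/10) = 58.88
  Stage 2: F_2 = 10^(2.65/10) = 1.841, G_2 = 10^(8.90/10) = 7.762
  Stage 3: F_3 = 10^(0.903/10) = 1.231, G_3 = 10^(−0.903/10) = 0.8123
  Stage 4: F_4 = 10^(9.37/10) = 8.650, G_4 = 10^(−7.95/10) = 0.1603
Friis cascade:
  F = 1.297 + (1.841 − 1)/58.88 + (1.231 − 1)/457.1 + (8.650 − 1)/371.3 = 1.333
NF = 10 log₁₀(1.333) = 1.25 dB

1.25 dB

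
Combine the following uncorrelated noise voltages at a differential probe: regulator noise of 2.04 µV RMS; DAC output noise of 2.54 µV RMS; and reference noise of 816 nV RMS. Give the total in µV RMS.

3.36 µV

Uncorrelated sources add in power (mean-square): V_tot = √(ΣV_i²)
V_tot = √[(2.04×10⁻⁶)² + (2.54×10⁻⁶)² + (8.16×10⁻⁷)²] = 3.36×10⁻⁶ V = 3.36 µV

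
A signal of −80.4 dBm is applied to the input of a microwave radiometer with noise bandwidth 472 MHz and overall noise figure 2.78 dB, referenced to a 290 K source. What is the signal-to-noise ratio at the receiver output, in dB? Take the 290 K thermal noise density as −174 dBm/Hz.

4.1 dB

Noise floor: N = −174 + 10 log₁₀(B) + NF
10 log₁₀(4.72×10⁸) = 86.74 dB
N = −174 + 86.74 + 2.78 = −84.48 dBm
SNR = P_sig − N = −80.4 − (−84.48) = 4.08 dB → 4.1 dB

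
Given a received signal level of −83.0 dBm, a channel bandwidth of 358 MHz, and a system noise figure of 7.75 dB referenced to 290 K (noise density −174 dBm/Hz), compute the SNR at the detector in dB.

Noise floor: N = −174 + 10 log₁₀(B) + NF
10 log₁₀(3.58×10⁸) = 85.54 dB
N = −174 + 85.54 + 7.75 = −80.71 dBm
SNR = P_sig − N = −83.0 − (−80.71) = −2.29 dB → −2.3 dB

−2.3 dB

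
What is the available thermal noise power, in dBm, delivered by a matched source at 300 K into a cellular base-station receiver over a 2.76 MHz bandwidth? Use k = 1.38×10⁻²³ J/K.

−109.4 dBm

P_n = kTB = 1.38×10⁻²³ × 300 × 2.76×10⁶ = 1.14×10⁻¹⁴ W
In dBm: 10 log₁₀(1.14×10⁻¹⁴ / 10⁻³) = −109.4 dBm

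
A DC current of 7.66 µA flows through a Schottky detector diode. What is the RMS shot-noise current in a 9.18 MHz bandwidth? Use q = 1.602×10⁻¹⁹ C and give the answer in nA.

4.75 nA

I_n = √(2qI·B)
2qI·B = 2 × 1.602×10⁻¹⁹ × 7.66×10⁻⁶ × 9.18×10⁶ = 2.25×10⁻¹⁷ A²
I_n = √(2.25×10⁻¹⁷) = 4.75×10⁻⁹ A = 4.75 nA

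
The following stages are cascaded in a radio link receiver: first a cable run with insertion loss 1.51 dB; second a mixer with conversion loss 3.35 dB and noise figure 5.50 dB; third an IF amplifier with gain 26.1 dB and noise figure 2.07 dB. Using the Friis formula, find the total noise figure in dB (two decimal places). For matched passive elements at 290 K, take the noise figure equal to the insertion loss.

Convert to linear (a loss of L dB is a gain of −L dB): F_i = 10^(NF_i/10), G_i = 10^(G_i,dB/10)
  Stage 1: F_1 = 10^(1.51/10) = 1.416, G_1 = 10^(−1.51/10) = 0.7063
  Stage 2: F_2 = 10^(5.50/10) = 3.548, G_2 = 10^(−3.35/10) = 0.4624
  Stage 3: F_3 = 10^(2.07/10) = 1.611, G_3 = 10^(26.1/10) = 407.4
Friis cascade:
  F = 1.416 + (3.548 − 1)/0.7063 + (1.611 − 1)/0.3266 = 6.893
NF = 10 log₁₀(6.893) = 8.38 dB

8.38 dB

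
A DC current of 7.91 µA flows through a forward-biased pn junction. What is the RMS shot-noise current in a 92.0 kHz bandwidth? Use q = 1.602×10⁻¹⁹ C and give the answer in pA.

I_n = √(2qI·B)
2qI·B = 2 × 1.602×10⁻¹⁹ × 7.91×10⁻⁶ × 9.20×10⁴ = 2.33×10⁻¹⁹ A²
I_n = √(2.33×10⁻¹⁹) = 4.83×10⁻¹⁰ A = 483 pA

483 pA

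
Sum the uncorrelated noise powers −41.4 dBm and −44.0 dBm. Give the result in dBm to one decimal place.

Convert to linear, add, convert back:
P₁ = 7.24×10⁻⁸ W, P₂ = 3.98×10⁻⁸ W
P_tot = 1.12×10⁻⁷ W → 10 log₁₀(P_tot / 10⁻³) = −39.5 dBm

−39.5 dBm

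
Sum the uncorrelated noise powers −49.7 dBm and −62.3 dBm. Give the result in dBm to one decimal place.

Convert to linear, add, convert back:
P₁ = 1.07×10⁻⁸ W, P₂ = 5.89×10⁻¹⁰ W
P_tot = 1.13×10⁻⁸ W → 10 log₁₀(P_tot / 10⁻³) = −49.5 dBm

−49.5 dBm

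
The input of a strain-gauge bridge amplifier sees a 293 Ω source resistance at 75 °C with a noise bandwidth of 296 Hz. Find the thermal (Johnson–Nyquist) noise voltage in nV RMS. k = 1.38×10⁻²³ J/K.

40.8 nV

T = 75 °C + 273.15 = 348.15 K
V_n = √(4kTRB)
4kTRB = 4 × 1.38×10⁻²³ × 348.15 × 2.93×10² × 2.96×10² = 1.67×10⁻¹⁵ V²
V_n = √(1.67×10⁻¹⁵) = 4.08×10⁻⁸ V = 40.8 nV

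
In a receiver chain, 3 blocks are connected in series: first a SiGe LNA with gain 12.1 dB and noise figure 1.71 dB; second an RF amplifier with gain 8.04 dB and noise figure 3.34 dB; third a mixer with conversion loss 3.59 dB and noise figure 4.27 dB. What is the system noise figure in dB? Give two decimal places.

1.96 dB

Convert to linear (a loss of L dB is a gain of −L dB): F_i = 10^(NF_i/10), G_i = 10^(G_i,dB/10)
  Stage 1: F_1 = 10^(1.71/10) = 1.483, G_1 = 10^(12.1/10) = 16.22
  Stage 2: F_2 = 10^(3.34/10) = 2.158, G_2 = 10^(8.04/10) = 6.368
  Stage 3: F_3 = 10^(4.27/10) = 2.673, G_3 = 10^(−3.59/10) = 0.4375
Friis cascade:
  F = 1.483 + (2.158 − 1)/16.22 + (2.673 − 1)/103.3 = 1.570
NF = 10 log₁₀(1.570) = 1.96 dB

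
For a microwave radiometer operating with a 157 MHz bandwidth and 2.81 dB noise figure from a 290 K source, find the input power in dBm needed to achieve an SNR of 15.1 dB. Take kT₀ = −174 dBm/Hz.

−74.1 dBm

Sensitivity = −174 + 10 log₁₀(B) + NF + SNR_min
= −174 + 81.96 + 2.81 + 15.1
= −74.13 dBm → −74.1 dBm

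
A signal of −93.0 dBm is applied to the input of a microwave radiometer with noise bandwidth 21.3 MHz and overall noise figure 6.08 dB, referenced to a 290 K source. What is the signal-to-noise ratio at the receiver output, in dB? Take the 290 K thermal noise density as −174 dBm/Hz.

1.6 dB

Noise floor: N = −174 + 10 log₁₀(B) + NF
10 log₁₀(2.13×10⁷) = 73.28 dB
N = −174 + 73.28 + 6.08 = −94.64 dBm
SNR = P_sig − N = −93.0 − (−94.64) = 1.64 dB → 1.6 dB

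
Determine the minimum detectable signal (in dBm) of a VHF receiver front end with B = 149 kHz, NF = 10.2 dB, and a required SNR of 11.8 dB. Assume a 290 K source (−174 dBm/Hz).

−100.3 dBm

Sensitivity = −174 + 10 log₁₀(B) + NF + SNR_min
= −174 + 51.73 + 10.2 + 11.8
= −100.27 dBm → −100.3 dBm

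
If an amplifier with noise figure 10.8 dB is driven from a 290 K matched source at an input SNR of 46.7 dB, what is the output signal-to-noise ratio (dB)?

35.9 dB

By definition F = SNR_in/SNR_out, so in dB: SNR_out = SNR_in − NF
SNR_out = 46.7 − 10.8 = 35.9 dB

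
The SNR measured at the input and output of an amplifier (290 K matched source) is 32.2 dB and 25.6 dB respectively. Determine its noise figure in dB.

6.6 dB

NF (dB) = SNR_in(dB) − SNR_out(dB) when the source is at T₀
NF = 32.2 − 25.6 = 6.6 dB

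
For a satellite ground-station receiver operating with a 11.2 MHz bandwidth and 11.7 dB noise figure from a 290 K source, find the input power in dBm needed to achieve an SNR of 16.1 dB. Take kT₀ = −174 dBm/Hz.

−75.7 dBm

Sensitivity = −174 + 10 log₁₀(B) + NF + SNR_min
= −174 + 70.49 + 11.7 + 16.1
= −75.71 dBm → −75.7 dBm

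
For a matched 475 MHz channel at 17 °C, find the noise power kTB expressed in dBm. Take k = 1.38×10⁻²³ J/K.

−87.2 dBm

T = 17 °C + 273.15 = 290.15 K
P_n = kTB = 1.38×10⁻²³ × 290.15 × 4.75×10⁸ = 1.90×10⁻¹² W
In dBm: 10 log₁₀(1.90×10⁻¹² / 10⁻³) = −87.2 dBm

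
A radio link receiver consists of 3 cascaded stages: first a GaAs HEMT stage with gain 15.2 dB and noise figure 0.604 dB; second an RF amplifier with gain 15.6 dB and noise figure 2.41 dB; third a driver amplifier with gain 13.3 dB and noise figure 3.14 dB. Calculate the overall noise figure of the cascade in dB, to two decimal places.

0.69 dB

Convert to linear (a loss of L dB is a gain of −L dB): F_i = 10^(NF_i/10), G_i = 10^(G_i,dB/10)
  Stage 1: F_1 = 10^(0.604/10) = 1.149, G_1 = 10^(15.2/10) = 33.11
  Stage 2: F_2 = 10^(2.41/10) = 1.742, G_2 = 10^(15.6/10) = 36.31
  Stage 3: F_3 = 10^(3.14/10) = 2.061, G_3 = 10^(13.3/10) = 21.38
Friis cascade:
  F = 1.149 + (1.742 − 1)/33.11 + (2.061 − 1)/1202 = 1.172
NF = 10 log₁₀(1.172) = 0.69 dB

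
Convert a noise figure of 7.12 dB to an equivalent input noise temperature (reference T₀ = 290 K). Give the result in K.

1204 K

F = 10^(7.12/10) = 5.15229
T_e = (F − 1)·T₀ = (5.15229 − 1) × 290 = 1204 K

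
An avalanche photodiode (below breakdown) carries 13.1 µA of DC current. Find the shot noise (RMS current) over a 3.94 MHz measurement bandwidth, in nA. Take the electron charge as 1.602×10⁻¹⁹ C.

4.07 nA

I_n = √(2qI·B)
2qI·B = 2 × 1.602×10⁻¹⁹ × 1.31×10⁻⁵ × 3.94×10⁶ = 1.65×10⁻¹⁷ A²
I_n = √(1.65×10⁻¹⁷) = 4.07×10⁻⁹ A = 4.07 nA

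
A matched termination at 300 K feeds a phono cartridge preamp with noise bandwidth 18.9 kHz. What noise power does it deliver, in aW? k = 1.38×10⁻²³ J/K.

P_n = kTB = 1.38×10⁻²³ × 300 × 1.89×10⁴ = 7.82×10⁻¹⁷ W = 78.2 aW

78.2 aW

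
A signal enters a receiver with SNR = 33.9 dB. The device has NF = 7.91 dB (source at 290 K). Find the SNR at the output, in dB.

25.99 dB

By definition F = SNR_in/SNR_out, so in dB: SNR_out = SNR_in − NF
SNR_out = 33.9 − 7.91 = 25.99 dB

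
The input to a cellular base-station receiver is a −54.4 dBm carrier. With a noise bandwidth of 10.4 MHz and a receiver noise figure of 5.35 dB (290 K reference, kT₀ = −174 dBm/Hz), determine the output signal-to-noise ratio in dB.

Noise floor: N = −174 + 10 log₁₀(B) + NF
10 log₁₀(1.04×10⁷) = 70.17 dB
N = −174 + 70.17 + 5.35 = −98.48 dBm
SNR = P_sig − N = −54.4 − (−98.48) = 44.08 dB → 44.1 dB

44.1 dB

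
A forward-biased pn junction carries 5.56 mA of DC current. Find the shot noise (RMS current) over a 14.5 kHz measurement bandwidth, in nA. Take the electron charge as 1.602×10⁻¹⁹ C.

I_n = √(2qI·B)
2qI·B = 2 × 1.602×10⁻¹⁹ × 5.56×10⁻³ × 1.45×10⁴ = 2.58×10⁻¹⁷ A²
I_n = √(2.58×10⁻¹⁷) = 5.08×10⁻⁹ A = 5.08 nA

5.08 nA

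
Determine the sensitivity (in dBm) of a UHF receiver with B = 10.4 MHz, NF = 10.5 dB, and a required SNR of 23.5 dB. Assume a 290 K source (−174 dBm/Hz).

−69.8 dBm

Sensitivity = −174 + 10 log₁₀(B) + NF + SNR_min
= −174 + 70.17 + 10.5 + 23.5
= −69.83 dBm → −69.8 dBm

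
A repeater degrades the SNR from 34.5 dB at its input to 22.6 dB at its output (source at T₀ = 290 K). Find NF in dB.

11.9 dB

NF (dB) = SNR_in(dB) − SNR_out(dB) when the source is at T₀
NF = 34.5 − 22.6 = 11.9 dB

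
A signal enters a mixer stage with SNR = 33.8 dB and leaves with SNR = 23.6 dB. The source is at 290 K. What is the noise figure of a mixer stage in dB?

10.2 dB

NF (dB) = SNR_in(dB) − SNR_out(dB) when the source is at T₀
NF = 33.8 − 23.6 = 10.2 dB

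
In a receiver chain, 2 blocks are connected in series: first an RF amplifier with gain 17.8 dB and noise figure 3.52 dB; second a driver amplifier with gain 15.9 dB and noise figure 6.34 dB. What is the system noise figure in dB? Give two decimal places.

3.62 dB

Convert to linear (a loss of L dB is a gain of −L dB): F_i = 10^(NF_i/10), G_i = 10^(G_i,dB/10)
  Stage 1: F_1 = 10^(3.52/10) = 2.249, G_1 = 10^(17.8/10) = 60.26
  Stage 2: F_2 = 10^(6.34/10) = 4.305, G_2 = 10^(15.9/10) = 38.90
Friis cascade:
  F = 2.249 + (4.305 − 1)/60.26 = 2.304
NF = 10 log₁₀(2.304) = 3.62 dB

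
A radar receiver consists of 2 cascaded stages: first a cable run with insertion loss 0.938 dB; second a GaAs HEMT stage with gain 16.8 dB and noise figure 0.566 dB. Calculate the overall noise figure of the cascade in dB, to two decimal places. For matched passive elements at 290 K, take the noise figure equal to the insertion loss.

Convert to linear (a loss of L dB is a gain of −L dB): F_i = 10^(NF_i/10), G_i = 10^(G_i,dB/10)
  Stage 1: F_1 = 10^(0.938/10) = 1.241, G_1 = 10^(−0.938/10) = 0.8057
  Stage 2: F_2 = 10^(0.566/10) = 1.139, G_2 = 10^(16.8/10) = 47.86
Friis cascade:
  F = 1.241 + (1.139 − 1)/0.8057 = 1.414
NF = 10 log₁₀(1.414) = 1.50 dB

1.50 dB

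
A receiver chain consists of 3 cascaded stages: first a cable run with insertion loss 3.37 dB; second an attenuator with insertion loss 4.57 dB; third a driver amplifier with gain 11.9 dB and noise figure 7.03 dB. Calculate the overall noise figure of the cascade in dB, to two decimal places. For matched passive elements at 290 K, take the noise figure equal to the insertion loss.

Convert to linear (a loss of L dB is a gain of −L dB): F_i = 10^(NF_i/10), G_i = 10^(G_i,dB/10)
  Stage 1: F_1 = 10^(3.37/10) = 2.173, G_1 = 10^(−3.37/10) = 0.4603
  Stage 2: F_2 = 10^(4.57/10) = 2.864, G_2 = 10^(−4.57/10) = 0.3491
  Stage 3: F_3 = 10^(7.03/10) = 5.047, G_3 = 10^(11.9/10) = 15.49
Friis cascade:
  F = 2.173 + (2.864 − 1)/0.4603 + (5.047 − 1)/0.1607 = 31.41
NF = 10 log₁₀(31.41) = 14.97 dB

14.97 dB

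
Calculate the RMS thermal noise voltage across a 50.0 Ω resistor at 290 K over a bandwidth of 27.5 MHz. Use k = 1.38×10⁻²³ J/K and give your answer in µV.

4.69 µV

V_n = √(4kTRB)
4kTRB = 4 × 1.38×10⁻²³ × 290 × 5.00×10¹ × 2.75×10⁷ = 2.20×10⁻¹¹ V²
V_n = √(2.20×10⁻¹¹) = 4.69×10⁻⁶ V = 4.69 µV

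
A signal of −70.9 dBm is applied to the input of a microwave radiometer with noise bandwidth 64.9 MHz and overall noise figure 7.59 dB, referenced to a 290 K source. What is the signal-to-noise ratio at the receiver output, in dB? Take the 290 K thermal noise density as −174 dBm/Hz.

17.4 dB

Noise floor: N = −174 + 10 log₁₀(B) + NF
10 log₁₀(6.49×10⁷) = 78.12 dB
N = −174 + 78.12 + 7.59 = −88.29 dBm
SNR = P_sig − N = −70.9 − (−88.29) = 17.39 dB → 17.4 dB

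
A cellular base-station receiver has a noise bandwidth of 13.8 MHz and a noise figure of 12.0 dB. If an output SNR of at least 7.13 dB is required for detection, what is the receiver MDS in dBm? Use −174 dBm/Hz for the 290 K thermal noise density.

Sensitivity = −174 + 10 log₁₀(B) + NF + SNR_min
= −174 + 71.4 + 12.0 + 7.13
= −83.47 dBm → −83.5 dBm

−83.5 dBm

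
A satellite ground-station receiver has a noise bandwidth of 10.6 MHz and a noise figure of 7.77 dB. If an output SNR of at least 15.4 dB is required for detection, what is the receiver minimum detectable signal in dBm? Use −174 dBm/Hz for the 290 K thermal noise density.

Sensitivity = −174 + 10 log₁₀(B) + NF + SNR_min
= −174 + 70.25 + 7.77 + 15.4
= −80.58 dBm → −80.6 dBm

−80.6 dBm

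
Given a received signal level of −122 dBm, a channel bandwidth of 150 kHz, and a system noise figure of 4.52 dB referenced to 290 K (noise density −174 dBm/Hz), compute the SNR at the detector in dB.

Noise floor: N = −174 + 10 log₁₀(B) + NF
10 log₁₀(1.50×10⁵) = 51.76 dB
N = −174 + 51.76 + 4.52 = −117.72 dBm
SNR = P_sig − N = −122 − (−117.72) = −4.28 dB → −4.3 dB

−4.3 dB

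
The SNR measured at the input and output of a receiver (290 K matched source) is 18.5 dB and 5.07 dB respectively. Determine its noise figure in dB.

13.43 dB

NF (dB) = SNR_in(dB) − SNR_out(dB) when the source is at T₀
NF = 18.5 − 5.07 = 13.43 dB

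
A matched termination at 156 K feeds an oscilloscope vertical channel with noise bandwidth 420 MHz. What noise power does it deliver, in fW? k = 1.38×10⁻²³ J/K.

904 fW

P_n = kTB = 1.38×10⁻²³ × 156 × 4.20×10⁸ = 9.04×10⁻¹³ W = 904 fW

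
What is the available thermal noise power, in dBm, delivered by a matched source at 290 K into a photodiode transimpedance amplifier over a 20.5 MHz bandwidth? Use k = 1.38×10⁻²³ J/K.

−100.9 dBm

P_n = kTB = 1.38×10⁻²³ × 290 × 2.05×10⁷ = 8.20×10⁻¹⁴ W
In dBm: 10 log₁₀(8.20×10⁻¹⁴ / 10⁻³) = −100.9 dBm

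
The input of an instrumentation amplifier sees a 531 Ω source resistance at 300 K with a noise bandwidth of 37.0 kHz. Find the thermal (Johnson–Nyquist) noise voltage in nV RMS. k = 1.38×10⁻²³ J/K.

570 nV

V_n = √(4kTRB)
4kTRB = 4 × 1.38×10⁻²³ × 300 × 5.31×10² × 3.70×10⁴ = 3.25×10⁻¹³ V²
V_n = √(3.25×10⁻¹³) = 5.70×10⁻⁷ V = 570 nV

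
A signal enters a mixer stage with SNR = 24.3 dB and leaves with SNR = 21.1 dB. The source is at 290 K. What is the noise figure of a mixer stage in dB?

NF (dB) = SNR_in(dB) − SNR_out(dB) when the source is at T₀
NF = 24.3 − 21.1 = 3.2 dB

3.2 dB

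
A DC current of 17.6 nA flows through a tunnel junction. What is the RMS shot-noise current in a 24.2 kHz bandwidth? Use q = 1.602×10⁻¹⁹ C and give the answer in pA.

I_n = √(2qI·B)
2qI·B = 2 × 1.602×10⁻¹⁹ × 1.76×10⁻⁸ × 2.42×10⁴ = 1.36×10⁻²² A²
I_n = √(1.36×10⁻²²) = 1.17×10⁻¹¹ A = 11.7 pA

11.7 pA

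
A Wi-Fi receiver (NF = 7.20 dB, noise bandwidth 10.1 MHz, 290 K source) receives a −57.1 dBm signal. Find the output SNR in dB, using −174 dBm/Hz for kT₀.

Noise floor: N = −174 + 10 log₁₀(B) + NF
10 log₁₀(1.01×10⁷) = 70.04 dB
N = −174 + 70.04 + 7.20 = −96.76 dBm
SNR = P_sig − N = −57.1 − (−96.76) = 39.66 dB → 39.7 dB

39.7 dB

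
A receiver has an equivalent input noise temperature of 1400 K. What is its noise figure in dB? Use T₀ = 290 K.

7.65 dB

F = 1 + T_e/T₀ = 1 + 1400/290 = 5.82759
NF = 10 log₁₀(5.82759) = 7.65 dB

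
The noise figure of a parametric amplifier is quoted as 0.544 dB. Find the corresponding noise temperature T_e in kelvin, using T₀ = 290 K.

F = 10^(0.544/10) = 1.13344
T_e = (F − 1)·T₀ = (1.13344 − 1) × 290 = 38.7 K

38.7 K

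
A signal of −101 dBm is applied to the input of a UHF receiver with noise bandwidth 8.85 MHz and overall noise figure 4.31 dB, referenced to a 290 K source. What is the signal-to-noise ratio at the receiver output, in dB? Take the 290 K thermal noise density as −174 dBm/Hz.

Noise floor: N = −174 + 10 log₁₀(B) + NF
10 log₁₀(8.85×10⁶) = 69.47 dB
N = −174 + 69.47 + 4.31 = −100.22 dBm
SNR = P_sig − N = −101 − (−100.22) = −0.78 dB → −0.8 dB

−0.8 dB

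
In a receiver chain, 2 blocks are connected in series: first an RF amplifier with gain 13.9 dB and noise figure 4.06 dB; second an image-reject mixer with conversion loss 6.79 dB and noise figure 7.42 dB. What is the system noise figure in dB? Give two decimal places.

4.36 dB

Convert to linear (a loss of L dB is a gain of −L dB): F_i = 10^(NF_i/10), G_i = 10^(G_i,dB/10)
  Stage 1: F_1 = 10^(4.06/10) = 2.547, G_1 = 10^(13.9/10) = 24.55
  Stage 2: F_2 = 10^(7.42/10) = 5.521, G_2 = 10^(−6.79/10) = 0.2094
Friis cascade:
  F = 2.547 + (5.521 − 1)/24.55 = 2.731
NF = 10 log₁₀(2.731) = 4.36 dB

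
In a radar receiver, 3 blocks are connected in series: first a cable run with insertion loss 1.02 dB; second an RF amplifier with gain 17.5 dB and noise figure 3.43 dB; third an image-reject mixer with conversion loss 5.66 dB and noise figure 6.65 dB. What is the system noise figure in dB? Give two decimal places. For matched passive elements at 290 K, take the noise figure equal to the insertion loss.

Convert to linear (a loss of L dB is a gain of −L dB): F_i = 10^(NF_i/10), G_i = 10^(G_i,dB/10)
  Stage 1: F_1 = 10^(1.02/10) = 1.265, G_1 = 10^(−1.02/10) = 0.7907
  Stage 2: F_2 = 10^(3.43/10) = 2.203, G_2 = 10^(17.5/10) = 56.23
  Stage 3: F_3 = 10^(6.65/10) = 4.624, G_3 = 10^(−5.66/10) = 0.2716
Friis cascade:
  F = 1.265 + (2.203 − 1)/0.7907 + (4.624 − 1)/44.46 = 2.868
NF = 10 log₁₀(2.868) = 4.58 dB

4.58 dB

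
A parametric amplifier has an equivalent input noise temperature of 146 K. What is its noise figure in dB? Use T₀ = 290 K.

1.77 dB

F = 1 + T_e/T₀ = 1 + 146/290 = 1.50345
NF = 10 log₁₀(1.50345) = 1.77 dB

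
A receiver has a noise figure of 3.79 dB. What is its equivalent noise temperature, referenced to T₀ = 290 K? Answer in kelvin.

404 K

F = 10^(3.79/10) = 2.39332
T_e = (F − 1)·T₀ = (2.39332 − 1) × 290 = 404 K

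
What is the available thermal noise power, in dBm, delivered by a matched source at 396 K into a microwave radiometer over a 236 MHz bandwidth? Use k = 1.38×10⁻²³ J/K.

P_n = kTB = 1.38×10⁻²³ × 396 × 2.36×10⁸ = 1.29×10⁻¹² W
In dBm: 10 log₁₀(1.29×10⁻¹² / 10⁻³) = −88.9 dBm

−88.9 dBm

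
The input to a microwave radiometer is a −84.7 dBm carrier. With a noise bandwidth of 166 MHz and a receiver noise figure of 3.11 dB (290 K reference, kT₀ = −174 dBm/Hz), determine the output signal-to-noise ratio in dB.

4.0 dB

Noise floor: N = −174 + 10 log₁₀(B) + NF
10 log₁₀(1.66×10⁸) = 82.2 dB
N = −174 + 82.2 + 3.11 = −88.69 dBm
SNR = P_sig − N = −84.7 − (−88.69) = 3.99 dB → 4.0 dB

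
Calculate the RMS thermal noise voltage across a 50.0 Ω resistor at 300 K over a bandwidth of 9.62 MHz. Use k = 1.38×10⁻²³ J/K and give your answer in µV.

V_n = √(4kTRB)
4kTRB = 4 × 1.38×10⁻²³ × 300 × 5.00×10¹ × 9.62×10⁶ = 7.97×10⁻¹² V²
V_n = √(7.97×10⁻¹²) = 2.82×10⁻⁶ V = 2.82 µV

2.82 µV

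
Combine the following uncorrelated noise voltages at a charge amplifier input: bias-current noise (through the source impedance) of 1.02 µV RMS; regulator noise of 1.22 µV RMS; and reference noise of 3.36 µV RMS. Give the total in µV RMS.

Uncorrelated sources add in power (mean-square): V_tot = √(ΣV_i²)
V_tot = √[(1.02×10⁻⁶)² + (1.22×10⁻⁶)² + (3.36×10⁻⁶)²] = 3.72×10⁻⁶ V = 3.72 µV

3.72 µV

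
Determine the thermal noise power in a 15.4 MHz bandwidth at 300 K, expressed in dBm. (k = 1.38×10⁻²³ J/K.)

−102.0 dBm

P_n = kTB = 1.38×10⁻²³ × 300 × 1.54×10⁷ = 6.38×10⁻¹⁴ W
In dBm: 10 log₁₀(6.38×10⁻¹⁴ / 10⁻³) = −102.0 dBm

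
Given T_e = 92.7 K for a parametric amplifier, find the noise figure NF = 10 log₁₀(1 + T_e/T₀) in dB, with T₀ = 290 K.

F = 1 + T_e/T₀ = 1 + 92.7/290 = 1.31966
NF = 10 log₁₀(1.31966) = 1.20 dB

1.20 dB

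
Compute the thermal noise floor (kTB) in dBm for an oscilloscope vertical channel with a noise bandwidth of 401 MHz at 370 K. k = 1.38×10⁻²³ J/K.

−86.9 dBm

P_n = kTB = 1.38×10⁻²³ × 370 × 4.01×10⁸ = 2.05×10⁻¹² W
In dBm: 10 log₁₀(2.05×10⁻¹² / 10⁻³) = −86.9 dBm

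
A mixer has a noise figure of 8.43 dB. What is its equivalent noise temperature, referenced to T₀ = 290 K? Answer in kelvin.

1730 K

F = 10^(8.43/10) = 6.96627
T_e = (F − 1)·T₀ = (6.96627 − 1) × 290 = 1730 K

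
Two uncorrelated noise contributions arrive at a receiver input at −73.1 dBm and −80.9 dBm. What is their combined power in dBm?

−72.4 dBm

Convert to linear, add, convert back:
P₁ = 4.90×10⁻¹¹ W, P₂ = 8.13×10⁻¹² W
P_tot = 5.71×10⁻¹¹ W → 10 log₁₀(P_tot / 10⁻³) = −72.4 dBm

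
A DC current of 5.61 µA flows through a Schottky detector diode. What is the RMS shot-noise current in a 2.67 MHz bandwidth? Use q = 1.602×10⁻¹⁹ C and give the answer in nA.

I_n = √(2qI·B)
2qI·B = 2 × 1.602×10⁻¹⁹ × 5.61×10⁻⁶ × 2.67×10⁶ = 4.80×10⁻¹⁸ A²
I_n = √(4.80×10⁻¹⁸) = 2.19×10⁻⁹ A = 2.19 nA

2.19 nA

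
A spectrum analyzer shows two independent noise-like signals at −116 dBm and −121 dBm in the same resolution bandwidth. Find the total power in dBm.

−114.8 dBm

Convert to linear, add, convert back:
P₁ = 2.51×10⁻¹⁵ W, P₂ = 7.94×10⁻¹⁶ W
P_tot = 3.31×10⁻¹⁵ W → 10 log₁₀(P_tot / 10⁻³) = −114.8 dBm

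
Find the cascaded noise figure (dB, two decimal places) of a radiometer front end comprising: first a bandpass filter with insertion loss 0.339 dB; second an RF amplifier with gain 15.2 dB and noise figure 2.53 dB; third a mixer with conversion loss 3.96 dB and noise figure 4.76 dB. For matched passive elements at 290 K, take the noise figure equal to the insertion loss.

3.01 dB

Convert to linear (a loss of L dB is a gain of −L dB): F_i = 10^(NF_i/10), G_i = 10^(G_i,dB/10)
  Stage 1: F_1 = 10^(0.339/10) = 1.081, G_1 = 10^(−0.339/10) = 0.9249
  Stage 2: F_2 = 10^(2.53/10) = 1.791, G_2 = 10^(15.2/10) = 33.11
  Stage 3: F_3 = 10^(4.76/10) = 2.992, G_3 = 10^(−3.96/10) = 0.4018
Friis cascade:
  F = 1.081 + (1.791 − 1)/0.9249 + (2.992 − 1)/30.63 = 2.001
NF = 10 log₁₀(2.001) = 3.01 dB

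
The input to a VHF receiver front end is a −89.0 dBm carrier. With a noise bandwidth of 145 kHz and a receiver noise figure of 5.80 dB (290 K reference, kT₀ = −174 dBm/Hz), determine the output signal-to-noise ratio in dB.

27.6 dB

Noise floor: N = −174 + 10 log₁₀(B) + NF
10 log₁₀(1.45×10⁵) = 51.61 dB
N = −174 + 51.61 + 5.80 = −116.59 dBm
SNR = P_sig − N = −89.0 − (−116.59) = 27.59 dB → 27.6 dB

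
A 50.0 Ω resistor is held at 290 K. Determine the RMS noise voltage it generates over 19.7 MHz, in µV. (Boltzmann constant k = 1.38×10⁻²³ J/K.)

3.97 µV

V_n = √(4kTRB)
4kTRB = 4 × 1.38×10⁻²³ × 290 × 5.00×10¹ × 1.97×10⁷ = 1.58×10⁻¹¹ V²
V_n = √(1.58×10⁻¹¹) = 3.97×10⁻⁶ V = 3.97 µV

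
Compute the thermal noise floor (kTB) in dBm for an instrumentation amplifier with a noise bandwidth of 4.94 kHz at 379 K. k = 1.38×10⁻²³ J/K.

P_n = kTB = 1.38×10⁻²³ × 379 × 4.94×10³ = 2.58×10⁻¹⁷ W
In dBm: 10 log₁₀(2.58×10⁻¹⁷ / 10⁻³) = −135.9 dBm

−135.9 dBm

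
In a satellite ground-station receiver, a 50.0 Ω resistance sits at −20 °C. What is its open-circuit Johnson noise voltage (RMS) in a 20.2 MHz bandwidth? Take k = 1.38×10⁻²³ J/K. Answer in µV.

3.76 µV

T = −20 °C + 273.15 = 253.15 K
V_n = √(4kTRB)
4kTRB = 4 × 1.38×10⁻²³ × 253.15 × 5.00×10¹ × 2.02×10⁷ = 1.41×10⁻¹¹ V²
V_n = √(1.41×10⁻¹¹) = 3.76×10⁻⁶ V = 3.76 µV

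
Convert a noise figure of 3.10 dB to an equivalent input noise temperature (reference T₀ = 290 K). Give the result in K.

F = 10^(3.10/10) = 2.04174
T_e = (F − 1)·T₀ = (2.04174 − 1) × 290 = 302 K

302 K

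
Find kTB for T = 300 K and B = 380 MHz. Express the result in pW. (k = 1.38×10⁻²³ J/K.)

1.57 pW

P_n = kTB = 1.38×10⁻²³ × 300 × 3.80×10⁸ = 1.57×10⁻¹² W = 1.57 pW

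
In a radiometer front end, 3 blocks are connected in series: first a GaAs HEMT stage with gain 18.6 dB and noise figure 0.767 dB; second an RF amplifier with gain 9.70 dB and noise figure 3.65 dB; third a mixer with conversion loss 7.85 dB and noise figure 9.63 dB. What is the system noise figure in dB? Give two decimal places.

Convert to linear (a loss of L dB is a gain of −L dB): F_i = 10^(NF_i/10), G_i = 10^(G_i,dB/10)
  Stage 1: F_1 = 10^(0.767/10) = 1.193, G_1 = 10^(18.6/10) = 72.44
  Stage 2: F_2 = 10^(3.65/10) = 2.317, G_2 = 10^(9.70/10) = 9.333
  Stage 3: F_3 = 10^(9.63/10) = 9.183, G_3 = 10^(−7.85/10) = 0.1641
Friis cascade:
  F = 1.193 + (2.317 − 1)/72.44 + (9.183 − 1)/676.1 = 1.223
NF = 10 log₁₀(1.223) = 0.88 dB

0.88 dB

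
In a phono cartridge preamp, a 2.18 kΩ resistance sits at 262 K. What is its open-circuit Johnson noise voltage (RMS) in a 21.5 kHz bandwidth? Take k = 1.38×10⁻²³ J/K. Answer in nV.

V_n = √(4kTRB)
4kTRB = 4 × 1.38×10⁻²³ × 262 × 2.18×10³ × 2.15×10⁴ = 6.78×10⁻¹³ V²
V_n = √(6.78×10⁻¹³) = 8.23×10⁻⁷ V = 823 nV

823 nV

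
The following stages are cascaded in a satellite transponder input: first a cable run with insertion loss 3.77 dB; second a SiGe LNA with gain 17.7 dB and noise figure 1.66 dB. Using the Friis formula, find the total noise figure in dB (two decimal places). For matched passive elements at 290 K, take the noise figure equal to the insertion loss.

Convert to linear (a loss of L dB is a gain of −L dB): F_i = 10^(NF_i/10), G_i = 10^(G_i,dB/10)
  Stage 1: F_1 = 10^(3.77/10) = 2.382, G_1 = 10^(−3.77/10) = 0.4198
  Stage 2: F_2 = 10^(1.66/10) = 1.466, G_2 = 10^(17.7/10) = 58.88
Friis cascade:
  F = 2.382 + (1.466 − 1)/0.4198 = 3.491
NF = 10 log₁₀(3.491) = 5.43 dB

5.43 dB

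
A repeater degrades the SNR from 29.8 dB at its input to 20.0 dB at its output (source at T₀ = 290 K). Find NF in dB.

9.8 dB

NF (dB) = SNR_in(dB) − SNR_out(dB) when the source is at T₀
NF = 29.8 − 20.0 = 9.8 dB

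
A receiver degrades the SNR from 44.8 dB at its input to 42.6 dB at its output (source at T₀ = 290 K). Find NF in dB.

NF (dB) = SNR_in(dB) − SNR_out(dB) when the source is at T₀
NF = 44.8 − 42.6 = 2.2 dB

2.2 dB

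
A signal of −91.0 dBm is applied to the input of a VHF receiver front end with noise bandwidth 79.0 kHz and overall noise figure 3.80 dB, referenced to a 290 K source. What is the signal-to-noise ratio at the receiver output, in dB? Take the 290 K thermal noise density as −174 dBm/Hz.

Noise floor: N = −174 + 10 log₁₀(B) + NF
10 log₁₀(7.90×10⁴) = 48.98 dB
N = −174 + 48.98 + 3.80 = −121.22 dBm
SNR = P_sig − N = −91.0 − (−121.22) = 30.22 dB → 30.2 dB

30.2 dB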